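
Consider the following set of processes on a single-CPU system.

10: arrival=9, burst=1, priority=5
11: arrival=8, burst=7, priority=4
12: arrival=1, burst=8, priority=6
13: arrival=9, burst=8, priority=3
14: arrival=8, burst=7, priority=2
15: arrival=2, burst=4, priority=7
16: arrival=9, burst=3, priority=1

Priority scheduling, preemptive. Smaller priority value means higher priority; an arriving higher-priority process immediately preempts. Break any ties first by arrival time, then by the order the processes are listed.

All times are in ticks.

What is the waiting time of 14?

Timeline: | idle 0-1 | 12 1-8 | 14 8-9 | 16 9-12 | 14 12-18 | 13 18-26 | 11 26-33 | 10 33-34 | 12 34-35 | 15 35-39 |
Completion: 10=34  11=33  12=35  13=26  14=18  15=39  16=12
Turnaround (C−A): 10=25  11=25  12=34  13=17  14=10  15=37  16=3
Waiting(14) = turnaround − burst = 10 − 7 = 3

3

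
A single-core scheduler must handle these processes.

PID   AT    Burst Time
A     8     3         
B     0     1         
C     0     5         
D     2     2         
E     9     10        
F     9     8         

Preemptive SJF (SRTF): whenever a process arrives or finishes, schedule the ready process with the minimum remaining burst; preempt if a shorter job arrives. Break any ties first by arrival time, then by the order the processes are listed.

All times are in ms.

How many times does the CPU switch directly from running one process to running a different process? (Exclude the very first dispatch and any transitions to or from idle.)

Schedule: | B 0-1 | C 1-2 | D 2-4 | C 4-8 | A 8-11 | F 11-19 | E 19-29 |
Completion: A=11  B=1  C=8  D=4  E=29  F=19
Turnaround (C−A): A=3  B=1  C=8  D=2  E=20  F=10

6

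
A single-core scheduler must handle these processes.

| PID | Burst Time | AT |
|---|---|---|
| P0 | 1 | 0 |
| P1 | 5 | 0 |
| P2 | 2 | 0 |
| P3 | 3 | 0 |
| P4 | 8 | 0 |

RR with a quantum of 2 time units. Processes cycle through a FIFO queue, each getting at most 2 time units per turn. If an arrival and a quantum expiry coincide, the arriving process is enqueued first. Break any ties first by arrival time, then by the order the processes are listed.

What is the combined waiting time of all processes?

Schedule: | P0 0-1 | P1 1-3 | P2 3-5 | P3 5-7 | P4 7-9 | P1 9-11 | P3 11-12 | P4 12-14 | P1 14-15 | P4 15-19 |
Completion: P0=1  P1=15  P2=5  P3=12  P4=19
Turnaround (C−A): P0=1  P1=15  P2=5  P3=12  P4=19
Waiting = turnaround − burst: P0=0, P1=10, P2=3, P3=9, P4=11
Total waiting = 0 + 10 + 3 + 9 + 11 = 33

33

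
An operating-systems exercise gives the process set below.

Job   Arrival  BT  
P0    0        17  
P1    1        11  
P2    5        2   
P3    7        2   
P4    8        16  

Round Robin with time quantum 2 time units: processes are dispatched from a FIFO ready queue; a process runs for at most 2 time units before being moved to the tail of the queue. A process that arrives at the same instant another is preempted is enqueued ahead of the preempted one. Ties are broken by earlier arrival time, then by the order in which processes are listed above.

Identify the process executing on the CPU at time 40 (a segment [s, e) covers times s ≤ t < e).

P0

Gantt: | P0 0-2 | P1 2-4 | P0 4-6 | P1 6-8 | P2 8-10 | P0 10-12 | P3 12-14 | P4 14-16 | P1 16-18 | P0 18-20 | P4 20-22 | P1 22-24 | P0 24-26 | P4 26-28 | P1 28-30 | P0 30-32 | P4 32-34 | P1 34-35 | P0 35-37 | P4 37-39 | P0 39-41 | P4 41-43 | P0 43-44 | P4 44-48 |
Completion: P0=44  P1=35  P2=10  P3=14  P4=48
Turnaround (C−A): P0=44  P1=34  P2=5  P3=7  P4=40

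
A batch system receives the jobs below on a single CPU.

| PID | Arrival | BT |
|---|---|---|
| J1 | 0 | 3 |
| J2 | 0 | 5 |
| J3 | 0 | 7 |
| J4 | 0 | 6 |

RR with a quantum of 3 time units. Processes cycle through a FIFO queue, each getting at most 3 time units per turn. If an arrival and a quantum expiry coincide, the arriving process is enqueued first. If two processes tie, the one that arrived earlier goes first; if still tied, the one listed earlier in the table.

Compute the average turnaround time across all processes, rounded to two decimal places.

Timeline: | J1 0-3 | J2 3-6 | J3 6-9 | J4 9-12 | J2 12-14 | J3 14-17 | J4 17-20 | J3 20-21 |
Completion: J1=3  J2=14  J3=21  J4=20
Turnaround times: J1=3, J2=14, J3=21, J4=20
Average turnaround = (3+14+21+20) / 4 = 58/4 = 14.50

14.50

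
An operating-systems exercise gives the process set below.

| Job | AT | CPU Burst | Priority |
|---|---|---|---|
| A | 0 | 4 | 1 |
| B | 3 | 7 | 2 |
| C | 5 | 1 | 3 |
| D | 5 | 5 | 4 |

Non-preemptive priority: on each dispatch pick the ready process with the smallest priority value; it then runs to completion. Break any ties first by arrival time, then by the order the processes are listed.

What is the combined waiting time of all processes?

Schedule: | A 0-4 | B 4-11 | C 11-12 | D 12-17 |
Completion: A=4  B=11  C=12  D=17
Turnaround (C−A): A=4  B=8  C=7  D=12
Waiting = turnaround − burst: A=0, B=1, C=6, D=7
Total waiting = 0 + 1 + 6 + 7 = 14

14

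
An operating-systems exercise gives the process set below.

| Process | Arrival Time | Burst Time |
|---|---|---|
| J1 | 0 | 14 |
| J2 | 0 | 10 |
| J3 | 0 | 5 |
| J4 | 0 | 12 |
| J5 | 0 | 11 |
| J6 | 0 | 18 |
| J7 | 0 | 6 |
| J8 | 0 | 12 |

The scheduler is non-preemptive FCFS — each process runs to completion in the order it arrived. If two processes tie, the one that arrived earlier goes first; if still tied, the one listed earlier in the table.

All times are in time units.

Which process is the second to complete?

J2

Timeline: | J1 0-14 | J2 14-24 | J3 24-29 | J4 29-41 | J5 41-52 | J6 52-70 | J7 70-76 | J8 76-88 |
Completion: J1=14  J2=24  J3=29  J4=41  J5=52  J6=70  J7=76  J8=88
Finish order: J1 → J2 → J3 → J4 → J5 → J6 → J7 → J8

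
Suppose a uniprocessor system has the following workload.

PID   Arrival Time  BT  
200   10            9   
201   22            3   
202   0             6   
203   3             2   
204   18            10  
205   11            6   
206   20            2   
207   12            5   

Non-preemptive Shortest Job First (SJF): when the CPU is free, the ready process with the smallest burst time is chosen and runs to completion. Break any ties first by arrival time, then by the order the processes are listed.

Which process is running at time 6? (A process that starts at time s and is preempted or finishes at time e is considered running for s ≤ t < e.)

Timeline: | 202 0-6 | 203 6-8 | idle 8-10 | 200 10-19 | 207 19-24 | 206 24-26 | 201 26-29 | 205 29-35 | 204 35-45 |
Completion: 200=19  201=29  202=6  203=8  204=45  205=35  206=26  207=24
Turnaround (C−A): 200=9  201=7  202=6  203=5  204=27  205=24  206=6  207=12

203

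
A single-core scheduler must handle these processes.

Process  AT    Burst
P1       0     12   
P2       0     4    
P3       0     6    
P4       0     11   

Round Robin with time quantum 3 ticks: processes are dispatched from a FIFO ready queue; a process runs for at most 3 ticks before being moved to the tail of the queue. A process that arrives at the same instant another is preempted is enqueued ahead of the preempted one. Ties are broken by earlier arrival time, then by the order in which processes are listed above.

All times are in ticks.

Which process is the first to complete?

P2

Gantt: | P1 0-3 | P2 3-6 | P3 6-9 | P4 9-12 | P1 12-15 | P2 15-16 | P3 16-19 | P4 19-22 | P1 22-25 | P4 25-28 | P1 28-31 | P4 31-33 |
Completion: P1=31  P2=16  P3=19  P4=33
Turnaround (C−A): P1=31  P2=16  P3=19  P4=33
Finish order: P2 → P3 → P1 → P4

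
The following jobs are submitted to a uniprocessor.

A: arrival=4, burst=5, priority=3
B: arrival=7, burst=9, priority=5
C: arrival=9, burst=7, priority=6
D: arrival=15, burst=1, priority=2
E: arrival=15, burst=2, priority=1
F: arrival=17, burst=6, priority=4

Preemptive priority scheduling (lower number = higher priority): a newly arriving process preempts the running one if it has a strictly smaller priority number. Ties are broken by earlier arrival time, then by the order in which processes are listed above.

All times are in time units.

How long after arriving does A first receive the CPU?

0

Timeline: | idle 0-4 | A 4-9 | B 9-15 | E 15-17 | D 17-18 | F 18-24 | B 24-27 | C 27-34 |
Completion: A=9  B=27  C=34  D=18  E=17  F=24
Turnaround (C−A): A=5  B=20  C=25  D=3  E=2  F=7
Response(A) = first start − arrival = 4 − 4 = 0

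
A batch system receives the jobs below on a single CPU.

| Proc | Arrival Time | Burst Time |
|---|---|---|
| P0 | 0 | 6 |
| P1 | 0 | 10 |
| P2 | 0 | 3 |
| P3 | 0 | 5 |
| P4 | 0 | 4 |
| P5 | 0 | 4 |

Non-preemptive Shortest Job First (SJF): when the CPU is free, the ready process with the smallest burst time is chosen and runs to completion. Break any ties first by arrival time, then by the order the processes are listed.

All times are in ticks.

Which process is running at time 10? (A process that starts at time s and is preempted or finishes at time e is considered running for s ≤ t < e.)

Schedule: | P2 0-3 | P4 3-7 | P5 7-11 | P3 11-16 | P0 16-22 | P1 22-32 |
Completion: P0=22  P1=32  P2=3  P3=16  P4=7  P5=11
Turnaround (C−A): P0=22  P1=32  P2=3  P3=16  P4=7  P5=11

P5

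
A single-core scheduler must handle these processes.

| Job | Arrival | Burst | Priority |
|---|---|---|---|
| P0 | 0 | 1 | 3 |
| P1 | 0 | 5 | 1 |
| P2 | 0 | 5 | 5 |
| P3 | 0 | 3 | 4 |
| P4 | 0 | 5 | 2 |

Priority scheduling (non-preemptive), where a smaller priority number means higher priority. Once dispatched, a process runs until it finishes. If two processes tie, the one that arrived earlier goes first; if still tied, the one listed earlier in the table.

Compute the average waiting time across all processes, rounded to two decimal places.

Gantt: | P1 0-5 | P4 5-10 | P0 10-11 | P3 11-14 | P2 14-19 |
Completion: P0=11  P1=5  P2=19  P3=14  P4=10
Waiting times: P0=10, P1=0, P2=14, P3=11, P4=5
Average waiting = (10+0+14+11+5) / 5 = 40/5 = 8.00

8.00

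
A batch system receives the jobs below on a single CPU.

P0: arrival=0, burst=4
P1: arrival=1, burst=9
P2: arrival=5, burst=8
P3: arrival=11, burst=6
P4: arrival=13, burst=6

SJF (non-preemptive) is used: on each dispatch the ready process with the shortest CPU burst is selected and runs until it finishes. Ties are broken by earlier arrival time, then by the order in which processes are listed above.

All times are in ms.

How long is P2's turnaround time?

Timeline: | P0 0-4 | P1 4-13 | P3 13-19 | P4 19-25 | P2 25-33 |
Completion: P0=4  P1=13  P2=33  P3=19  P4=25
Turnaround (C−A): P0=4  P1=12  P2=28  P3=8  P4=12
Turnaround(P2) = completion − arrival = 33 − 5 = 28

28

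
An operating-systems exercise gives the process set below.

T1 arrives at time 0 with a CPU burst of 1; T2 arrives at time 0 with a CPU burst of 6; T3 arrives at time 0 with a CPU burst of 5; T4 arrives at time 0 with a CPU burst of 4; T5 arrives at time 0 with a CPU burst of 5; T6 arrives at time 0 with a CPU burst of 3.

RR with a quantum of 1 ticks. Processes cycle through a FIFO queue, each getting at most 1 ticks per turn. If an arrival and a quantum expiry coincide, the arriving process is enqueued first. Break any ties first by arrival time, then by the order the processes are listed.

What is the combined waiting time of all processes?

Gantt: | T1 0-1 | T2 1-2 | T3 2-3 | T4 3-4 | T5 4-5 | T6 5-6 | T2 6-7 | T3 7-8 | T4 8-9 | T5 9-10 | T6 10-11 | T2 11-12 | T3 12-13 | T4 13-14 | T5 14-15 | T6 15-16 | T2 16-17 | T3 17-18 | T4 18-19 | T5 19-20 | T2 20-21 | T3 21-22 | T5 22-23 | T2 23-24 |
Completion: T1=1  T2=24  T3=22  T4=19  T5=23  T6=16
Waiting = turnaround − burst: T1=0, T2=18, T3=17, T4=15, T5=18, T6=13
Total waiting = 0 + 18 + 17 + 15 + 18 + 13 = 81

81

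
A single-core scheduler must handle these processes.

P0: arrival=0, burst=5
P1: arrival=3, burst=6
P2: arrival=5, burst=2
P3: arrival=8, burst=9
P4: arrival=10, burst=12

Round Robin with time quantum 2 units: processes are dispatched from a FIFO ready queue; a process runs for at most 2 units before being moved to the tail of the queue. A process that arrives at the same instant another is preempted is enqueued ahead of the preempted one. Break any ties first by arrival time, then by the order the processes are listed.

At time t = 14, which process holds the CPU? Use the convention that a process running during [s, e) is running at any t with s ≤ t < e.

P4

Gantt: | P0 0-4 | P1 4-6 | P0 6-7 | P2 7-9 | P1 9-11 | P3 11-13 | P4 13-15 | P1 15-17 | P3 17-19 | P4 19-21 | P3 21-23 | P4 23-25 | P3 25-27 | P4 27-29 | P3 29-30 | P4 30-34 |
Completion: P0=7  P1=17  P2=9  P3=30  P4=34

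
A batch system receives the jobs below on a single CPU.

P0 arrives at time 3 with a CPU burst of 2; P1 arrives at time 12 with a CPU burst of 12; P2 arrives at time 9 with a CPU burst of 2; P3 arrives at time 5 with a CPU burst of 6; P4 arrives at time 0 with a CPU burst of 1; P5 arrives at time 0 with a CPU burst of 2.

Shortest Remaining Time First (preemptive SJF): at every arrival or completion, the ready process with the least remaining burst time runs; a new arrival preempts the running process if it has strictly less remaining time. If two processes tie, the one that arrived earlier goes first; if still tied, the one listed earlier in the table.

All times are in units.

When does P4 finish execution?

1

Gantt: | P4 0-1 | P5 1-3 | P0 3-5 | P3 5-11 | P2 11-13 | P1 13-25 |
Completion: P0=5  P1=25  P2=13  P3=11  P4=1  P5=3
Turnaround (C−A): P0=2  P1=13  P2=4  P3=6  P4=1  P5=3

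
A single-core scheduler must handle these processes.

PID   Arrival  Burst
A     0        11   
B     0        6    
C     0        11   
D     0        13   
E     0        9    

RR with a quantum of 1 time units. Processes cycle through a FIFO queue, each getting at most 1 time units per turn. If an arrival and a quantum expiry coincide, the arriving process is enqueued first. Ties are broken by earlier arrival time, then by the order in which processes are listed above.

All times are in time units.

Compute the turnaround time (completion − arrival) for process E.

42

Schedule: | A 0-1 | B 1-2 | C 2-3 | D 3-4 | E 4-5 | A 5-6 | B 6-7 | C 7-8 | D 8-9 | E 9-10 | A 10-11 | B 11-12 | C 12-13 | D 13-14 | E 14-15 | A 15-16 | B 16-17 | C 17-18 | D 18-19 | E 19-20 | A 20-21 | B 21-22 | C 22-23 | D 23-24 | E 24-25 | A 25-26 | B 26-27 | C 27-28 | D 28-29 | E 29-30 | A 30-31 | C 31-32 | D 32-33 | E 33-34 | A 34-35 | C 35-36 | D 36-37 | E 37-38 | A 38-39 | C 39-40 | D 40-41 | E 41-42 | A 42-43 | C 43-44 | D 44-45 | A 45-46 | C 46-47 | D 47-50 |
Completion: A=46  B=27  C=47  D=50  E=42
Turnaround (C−A): A=46  B=27  C=47  D=50  E=42
Turnaround(E) = completion − arrival = 42 − 0 = 42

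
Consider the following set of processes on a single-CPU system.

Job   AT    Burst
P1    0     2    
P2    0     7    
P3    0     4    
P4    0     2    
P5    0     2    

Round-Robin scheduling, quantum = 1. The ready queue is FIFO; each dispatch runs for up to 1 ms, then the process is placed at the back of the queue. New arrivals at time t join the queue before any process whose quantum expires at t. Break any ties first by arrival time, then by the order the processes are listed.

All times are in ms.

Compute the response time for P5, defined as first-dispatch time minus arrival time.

4

Schedule: | P1 0-1 | P2 1-2 | P3 2-3 | P4 3-4 | P5 4-5 | P1 5-6 | P2 6-7 | P3 7-8 | P4 8-9 | P5 9-10 | P2 10-11 | P3 11-12 | P2 12-13 | P3 13-14 | P2 14-17 |
Completion: P1=6  P2=17  P3=14  P4=9  P5=10
Response(P5) = first start − arrival = 4 − 0 = 4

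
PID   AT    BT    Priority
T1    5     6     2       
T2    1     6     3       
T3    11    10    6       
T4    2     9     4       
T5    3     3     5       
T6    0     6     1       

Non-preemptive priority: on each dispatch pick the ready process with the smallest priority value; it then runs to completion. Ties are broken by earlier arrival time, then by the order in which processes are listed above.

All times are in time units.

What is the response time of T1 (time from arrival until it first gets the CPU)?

Gantt: | T6 0-6 | T1 6-12 | T2 12-18 | T4 18-27 | T5 27-30 | T3 30-40 |
Completion: T1=12  T2=18  T3=40  T4=27  T5=30  T6=6
Turnaround (C−A): T1=7  T2=17  T3=29  T4=25  T5=27  T6=6
Response(T1) = first start − arrival = 6 − 5 = 1

1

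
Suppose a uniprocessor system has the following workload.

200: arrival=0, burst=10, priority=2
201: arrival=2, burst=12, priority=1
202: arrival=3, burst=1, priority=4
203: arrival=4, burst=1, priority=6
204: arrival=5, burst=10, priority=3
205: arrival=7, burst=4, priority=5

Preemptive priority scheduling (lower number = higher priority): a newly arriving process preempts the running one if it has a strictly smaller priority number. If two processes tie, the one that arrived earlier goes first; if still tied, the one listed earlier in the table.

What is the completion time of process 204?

32

Gantt: | 200 0-2 | 201 2-14 | 200 14-22 | 204 22-32 | 202 32-33 | 205 33-37 | 203 37-38 |
Completion: 200=22  201=14  202=33  203=38  204=32  205=37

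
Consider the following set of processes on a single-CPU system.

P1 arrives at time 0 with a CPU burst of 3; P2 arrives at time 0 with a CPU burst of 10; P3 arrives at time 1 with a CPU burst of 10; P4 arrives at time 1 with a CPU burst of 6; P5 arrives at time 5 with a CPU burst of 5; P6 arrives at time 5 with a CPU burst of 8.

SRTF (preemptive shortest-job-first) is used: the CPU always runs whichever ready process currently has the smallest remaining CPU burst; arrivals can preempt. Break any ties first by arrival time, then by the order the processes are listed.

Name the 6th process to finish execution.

Timeline: | P1 0-3 | P4 3-9 | P5 9-14 | P6 14-22 | P2 22-32 | P3 32-42 |
Completion: P1=3  P2=32  P3=42  P4=9  P5=14  P6=22
Turnaround (C−A): P1=3  P2=32  P3=41  P4=8  P5=9  P6=17
Finish order: P1 → P4 → P5 → P6 → P2 → P3

P3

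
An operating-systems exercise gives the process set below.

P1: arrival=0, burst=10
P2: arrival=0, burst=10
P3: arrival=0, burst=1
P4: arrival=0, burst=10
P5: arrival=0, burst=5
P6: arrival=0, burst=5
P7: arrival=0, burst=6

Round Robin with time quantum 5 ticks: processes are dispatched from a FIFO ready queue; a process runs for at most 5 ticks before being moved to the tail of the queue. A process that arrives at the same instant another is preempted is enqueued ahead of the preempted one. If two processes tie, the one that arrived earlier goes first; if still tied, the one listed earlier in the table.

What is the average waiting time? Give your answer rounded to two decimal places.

Timeline: | P1 0-5 | P2 5-10 | P3 10-11 | P4 11-16 | P5 16-21 | P6 21-26 | P7 26-31 | P1 31-36 | P2 36-41 | P4 41-46 | P7 46-47 |
Completion: P1=36  P2=41  P3=11  P4=46  P5=21  P6=26  P7=47
Turnaround (C−A): P1=36  P2=41  P3=11  P4=46  P5=21  P6=26  P7=47
Waiting times: P1=26, P2=31, P3=10, P4=36, P5=16, P6=21, P7=41
Average waiting = (26+31+10+36+16+21+41) / 7 = 181/7 = 25.86

25.86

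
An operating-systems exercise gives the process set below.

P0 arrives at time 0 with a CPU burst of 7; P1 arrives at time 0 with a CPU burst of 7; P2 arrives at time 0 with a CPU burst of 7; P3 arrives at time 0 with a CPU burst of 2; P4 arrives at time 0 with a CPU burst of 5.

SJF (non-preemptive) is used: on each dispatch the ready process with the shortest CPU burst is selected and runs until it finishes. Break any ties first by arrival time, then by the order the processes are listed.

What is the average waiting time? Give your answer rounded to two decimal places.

8.80

Gantt: | P3 0-2 | P4 2-7 | P0 7-14 | P1 14-21 | P2 21-28 |
Completion: P0=14  P1=21  P2=28  P3=2  P4=7
Turnaround (C−A): P0=14  P1=21  P2=28  P3=2  P4=7
Waiting times: P0=7, P1=14, P2=21, P3=0, P4=2
Average waiting = (7+14+21+0+2) / 5 = 44/5 = 8.80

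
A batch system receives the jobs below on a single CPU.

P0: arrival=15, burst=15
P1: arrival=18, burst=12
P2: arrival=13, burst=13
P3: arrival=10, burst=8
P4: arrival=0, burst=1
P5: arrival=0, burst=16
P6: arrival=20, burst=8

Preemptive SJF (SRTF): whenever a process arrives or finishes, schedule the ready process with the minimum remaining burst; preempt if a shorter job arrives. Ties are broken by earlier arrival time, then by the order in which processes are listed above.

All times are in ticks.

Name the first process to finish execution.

Timeline: | P4 0-1 | P5 1-17 | P3 17-25 | P6 25-33 | P1 33-45 | P2 45-58 | P0 58-73 |
Completion: P0=73  P1=45  P2=58  P3=25  P4=1  P5=17  P6=33
Turnaround (C−A): P0=58  P1=27  P2=45  P3=15  P4=1  P5=17  P6=13
Finish order: P4 → P5 → P3 → P6 → P1 → P2 → P0

P4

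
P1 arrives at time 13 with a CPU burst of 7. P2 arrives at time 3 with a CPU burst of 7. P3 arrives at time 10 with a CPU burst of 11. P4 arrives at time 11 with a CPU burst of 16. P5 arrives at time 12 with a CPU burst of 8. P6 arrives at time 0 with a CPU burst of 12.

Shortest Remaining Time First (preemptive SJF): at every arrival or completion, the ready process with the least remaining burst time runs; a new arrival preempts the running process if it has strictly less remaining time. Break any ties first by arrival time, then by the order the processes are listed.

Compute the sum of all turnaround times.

Timeline: | P6 0-3 | P2 3-10 | P6 10-19 | P1 19-26 | P5 26-34 | P3 34-45 | P4 45-61 |
Completion: P1=26  P2=10  P3=45  P4=61  P5=34  P6=19
Turnaround = completion − arrival: P1=13, P2=7, P3=35, P4=50, P5=22, P6=19
Total turnaround = 13 + 7 + 35 + 50 + 22 + 19 = 146

146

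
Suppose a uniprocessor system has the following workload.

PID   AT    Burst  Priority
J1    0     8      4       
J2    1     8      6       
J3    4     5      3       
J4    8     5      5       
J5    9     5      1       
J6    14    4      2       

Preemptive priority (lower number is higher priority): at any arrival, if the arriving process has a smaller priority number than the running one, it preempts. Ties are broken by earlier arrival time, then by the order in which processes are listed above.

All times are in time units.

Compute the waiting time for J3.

Schedule: | J1 0-4 | J3 4-9 | J5 9-14 | J6 14-18 | J1 18-22 | J4 22-27 | J2 27-35 |
Completion: J1=22  J2=35  J3=9  J4=27  J5=14  J6=18
Turnaround (C−A): J1=22  J2=34  J3=5  J4=19  J5=5  J6=4
Waiting(J3) = turnaround − burst = 5 − 5 = 0

0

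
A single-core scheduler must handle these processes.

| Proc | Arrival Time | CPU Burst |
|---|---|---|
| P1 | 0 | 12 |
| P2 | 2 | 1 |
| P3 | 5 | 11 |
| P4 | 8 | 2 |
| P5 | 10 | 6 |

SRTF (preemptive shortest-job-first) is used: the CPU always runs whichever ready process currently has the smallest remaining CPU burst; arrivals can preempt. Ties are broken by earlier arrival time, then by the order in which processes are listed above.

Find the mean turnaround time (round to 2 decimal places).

11.20

Schedule: | P1 0-2 | P2 2-3 | P1 3-8 | P4 8-10 | P1 10-15 | P5 15-21 | P3 21-32 |
Completion: P1=15  P2=3  P3=32  P4=10  P5=21
Turnaround times: P1=15, P2=1, P3=27, P4=2, P5=11
Average turnaround = (15+1+27+2+11) / 5 = 56/5 = 11.20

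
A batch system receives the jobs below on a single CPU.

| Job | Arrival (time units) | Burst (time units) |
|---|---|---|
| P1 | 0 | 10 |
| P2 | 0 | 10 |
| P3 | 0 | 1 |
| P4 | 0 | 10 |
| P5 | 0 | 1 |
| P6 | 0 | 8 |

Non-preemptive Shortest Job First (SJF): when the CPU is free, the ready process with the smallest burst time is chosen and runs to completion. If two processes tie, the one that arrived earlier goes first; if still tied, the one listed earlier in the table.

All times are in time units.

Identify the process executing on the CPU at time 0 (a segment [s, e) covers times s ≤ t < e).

P3

Timeline: | P3 0-1 | P5 1-2 | P6 2-10 | P1 10-20 | P2 20-30 | P4 30-40 |
Completion: P1=20  P2=30  P3=1  P4=40  P5=2  P6=10
Turnaround (C−A): P1=20  P2=30  P3=1  P4=40  P5=2  P6=10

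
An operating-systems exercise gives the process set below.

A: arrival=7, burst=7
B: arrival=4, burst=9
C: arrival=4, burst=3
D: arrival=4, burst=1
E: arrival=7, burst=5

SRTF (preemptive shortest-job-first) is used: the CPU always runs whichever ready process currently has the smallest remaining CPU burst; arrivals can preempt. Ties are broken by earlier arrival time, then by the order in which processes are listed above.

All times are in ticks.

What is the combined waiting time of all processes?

Schedule: | idle 0-4 | D 4-5 | C 5-8 | E 8-13 | A 13-20 | B 20-29 |
Completion: A=20  B=29  C=8  D=5  E=13
Turnaround (C−A): A=13  B=25  C=4  D=1  E=6
Waiting = turnaround − burst: A=6, B=16, C=1, D=0, E=1
Total waiting = 6 + 16 + 1 + 0 + 1 = 24

24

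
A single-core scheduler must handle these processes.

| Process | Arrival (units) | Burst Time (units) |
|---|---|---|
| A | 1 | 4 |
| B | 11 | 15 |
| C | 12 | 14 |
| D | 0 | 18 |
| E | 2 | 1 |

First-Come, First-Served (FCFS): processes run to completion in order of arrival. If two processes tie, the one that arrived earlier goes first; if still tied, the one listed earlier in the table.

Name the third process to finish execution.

E

Gantt: | D 0-18 | A 18-22 | E 22-23 | B 23-38 | C 38-52 |
Completion: A=22  B=38  C=52  D=18  E=23
Turnaround (C−A): A=21  B=27  C=40  D=18  E=21
Finish order: D → A → E → B → C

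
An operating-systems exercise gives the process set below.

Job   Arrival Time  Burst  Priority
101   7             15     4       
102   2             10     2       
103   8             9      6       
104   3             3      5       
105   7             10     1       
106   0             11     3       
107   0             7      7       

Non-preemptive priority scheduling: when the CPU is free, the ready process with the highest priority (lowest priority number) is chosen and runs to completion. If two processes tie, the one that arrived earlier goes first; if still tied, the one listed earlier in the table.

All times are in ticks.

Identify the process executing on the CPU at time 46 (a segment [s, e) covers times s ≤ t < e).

Gantt: | 106 0-11 | 105 11-21 | 102 21-31 | 101 31-46 | 104 46-49 | 103 49-58 | 107 58-65 |
Completion: 101=46  102=31  103=58  104=49  105=21  106=11  107=65
Turnaround (C−A): 101=39  102=29  103=50  104=46  105=14  106=11  107=65

104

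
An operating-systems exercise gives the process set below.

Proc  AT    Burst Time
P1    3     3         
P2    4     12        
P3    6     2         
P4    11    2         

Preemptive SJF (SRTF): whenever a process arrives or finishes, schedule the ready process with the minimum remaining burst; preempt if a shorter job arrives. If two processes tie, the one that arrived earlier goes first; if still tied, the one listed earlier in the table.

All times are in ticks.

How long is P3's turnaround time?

Schedule: | idle 0-3 | P1 3-6 | P3 6-8 | P2 8-11 | P4 11-13 | P2 13-22 |
Completion: P1=6  P2=22  P3=8  P4=13
Turnaround (C−A): P1=3  P2=18  P3=2  P4=2
Turnaround(P3) = completion − arrival = 8 − 6 = 2

2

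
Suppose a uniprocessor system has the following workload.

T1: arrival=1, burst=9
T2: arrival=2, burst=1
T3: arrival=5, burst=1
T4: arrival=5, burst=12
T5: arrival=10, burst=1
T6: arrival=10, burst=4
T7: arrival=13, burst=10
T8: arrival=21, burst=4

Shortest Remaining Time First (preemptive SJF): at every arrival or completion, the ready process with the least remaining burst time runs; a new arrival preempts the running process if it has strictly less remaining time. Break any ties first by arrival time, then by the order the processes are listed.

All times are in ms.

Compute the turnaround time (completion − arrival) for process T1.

Timeline: | idle 0-1 | T1 1-2 | T2 2-3 | T1 3-5 | T3 5-6 | T1 6-10 | T5 10-11 | T1 11-13 | T6 13-17 | T7 17-21 | T8 21-25 | T7 25-31 | T4 31-43 |
Completion: T1=13  T2=3  T3=6  T4=43  T5=11  T6=17  T7=31  T8=25
Turnaround (C−A): T1=12  T2=1  T3=1  T4=38  T5=1  T6=7  T7=18  T8=4
Turnaround(T1) = completion − arrival = 13 − 1 = 12

12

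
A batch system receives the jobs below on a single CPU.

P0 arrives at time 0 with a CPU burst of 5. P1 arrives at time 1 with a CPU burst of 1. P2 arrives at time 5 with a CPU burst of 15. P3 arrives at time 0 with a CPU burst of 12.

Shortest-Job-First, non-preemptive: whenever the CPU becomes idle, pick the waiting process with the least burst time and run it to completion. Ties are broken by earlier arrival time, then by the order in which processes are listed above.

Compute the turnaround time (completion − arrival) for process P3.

18

Timeline: | P0 0-5 | P1 5-6 | P3 6-18 | P2 18-33 |
Completion: P0=5  P1=6  P2=33  P3=18
Turnaround (C−A): P0=5  P1=5  P2=28  P3=18
Turnaround(P3) = completion − arrival = 18 − 0 = 18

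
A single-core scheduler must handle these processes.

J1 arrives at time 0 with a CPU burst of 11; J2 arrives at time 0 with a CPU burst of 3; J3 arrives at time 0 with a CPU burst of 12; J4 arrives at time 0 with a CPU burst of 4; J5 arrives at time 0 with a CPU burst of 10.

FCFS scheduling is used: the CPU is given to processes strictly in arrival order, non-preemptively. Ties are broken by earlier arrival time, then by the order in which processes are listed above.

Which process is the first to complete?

J1

Schedule: | J1 0-11 | J2 11-14 | J3 14-26 | J4 26-30 | J5 30-40 |
Completion: J1=11  J2=14  J3=26  J4=30  J5=40
Turnaround (C−A): J1=11  J2=14  J3=26  J4=30  J5=40
Finish order: J1 → J2 → J3 → J4 → J5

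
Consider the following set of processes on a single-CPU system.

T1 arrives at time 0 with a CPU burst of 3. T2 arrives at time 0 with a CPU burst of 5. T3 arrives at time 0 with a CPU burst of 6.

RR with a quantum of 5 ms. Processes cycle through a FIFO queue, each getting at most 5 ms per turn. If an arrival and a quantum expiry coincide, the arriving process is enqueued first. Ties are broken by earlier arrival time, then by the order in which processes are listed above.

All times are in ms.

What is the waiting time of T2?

Timeline: | T1 0-3 | T2 3-8 | T3 8-14 |
Completion: T1=3  T2=8  T3=14
Turnaround (C−A): T1=3  T2=8  T3=14
Waiting(T2) = turnaround − burst = 8 − 5 = 3

3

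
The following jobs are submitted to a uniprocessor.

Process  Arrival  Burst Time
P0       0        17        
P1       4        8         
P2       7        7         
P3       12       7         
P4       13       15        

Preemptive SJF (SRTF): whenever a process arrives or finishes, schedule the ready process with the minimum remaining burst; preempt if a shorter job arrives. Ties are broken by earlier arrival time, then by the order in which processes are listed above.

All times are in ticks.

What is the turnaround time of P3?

14

Timeline: | P0 0-4 | P1 4-12 | P2 12-19 | P3 19-26 | P0 26-39 | P4 39-54 |
Completion: P0=39  P1=12  P2=19  P3=26  P4=54
Turnaround(P3) = completion − arrival = 26 − 12 = 14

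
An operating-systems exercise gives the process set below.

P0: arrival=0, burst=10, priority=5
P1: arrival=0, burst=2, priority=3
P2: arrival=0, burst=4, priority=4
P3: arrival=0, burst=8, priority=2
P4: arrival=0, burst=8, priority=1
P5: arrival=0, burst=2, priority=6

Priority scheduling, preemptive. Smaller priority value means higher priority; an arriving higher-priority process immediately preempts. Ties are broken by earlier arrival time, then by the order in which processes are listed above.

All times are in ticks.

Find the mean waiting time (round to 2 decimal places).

16.00

Gantt: | P4 0-8 | P3 8-16 | P1 16-18 | P2 18-22 | P0 22-32 | P5 32-34 |
Completion: P0=32  P1=18  P2=22  P3=16  P4=8  P5=34
Waiting times: P0=22, P1=16, P2=18, P3=8, P4=0, P5=32
Average waiting = (22+16+18+8+0+32) / 6 = 96/6 = 16.00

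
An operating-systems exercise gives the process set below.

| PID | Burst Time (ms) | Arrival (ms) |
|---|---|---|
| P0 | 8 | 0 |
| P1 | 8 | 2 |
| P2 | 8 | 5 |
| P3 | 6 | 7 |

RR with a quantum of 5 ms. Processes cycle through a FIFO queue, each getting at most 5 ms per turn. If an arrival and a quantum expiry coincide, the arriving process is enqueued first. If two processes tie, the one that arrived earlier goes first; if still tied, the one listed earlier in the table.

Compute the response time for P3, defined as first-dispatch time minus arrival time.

11

Schedule: | P0 0-5 | P1 5-10 | P2 10-15 | P0 15-18 | P3 18-23 | P1 23-26 | P2 26-29 | P3 29-30 |
Completion: P0=18  P1=26  P2=29  P3=30
Turnaround (C−A): P0=18  P1=24  P2=24  P3=23
Response(P3) = first start − arrival = 18 − 7 = 11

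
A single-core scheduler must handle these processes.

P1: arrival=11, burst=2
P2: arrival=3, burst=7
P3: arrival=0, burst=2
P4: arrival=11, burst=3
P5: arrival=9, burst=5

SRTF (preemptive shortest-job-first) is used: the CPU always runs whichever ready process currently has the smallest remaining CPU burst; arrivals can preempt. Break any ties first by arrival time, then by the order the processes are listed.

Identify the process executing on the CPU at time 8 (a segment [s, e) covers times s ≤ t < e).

Gantt: | P3 0-2 | idle 2-3 | P2 3-10 | P5 10-11 | P1 11-13 | P4 13-16 | P5 16-20 |
Completion: P1=13  P2=10  P3=2  P4=16  P5=20

P2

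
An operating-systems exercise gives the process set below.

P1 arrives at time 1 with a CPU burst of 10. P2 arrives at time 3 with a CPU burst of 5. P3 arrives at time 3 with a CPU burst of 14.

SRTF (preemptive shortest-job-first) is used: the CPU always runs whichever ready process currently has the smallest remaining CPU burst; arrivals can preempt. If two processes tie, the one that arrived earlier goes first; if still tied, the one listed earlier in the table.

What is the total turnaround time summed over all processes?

47

Schedule: | idle 0-1 | P1 1-3 | P2 3-8 | P1 8-16 | P3 16-30 |
Completion: P1=16  P2=8  P3=30
Turnaround (C−A): P1=15  P2=5  P3=27
Turnaround = completion − arrival: P1=15, P2=5, P3=27
Total turnaround = 15 + 5 + 27 = 47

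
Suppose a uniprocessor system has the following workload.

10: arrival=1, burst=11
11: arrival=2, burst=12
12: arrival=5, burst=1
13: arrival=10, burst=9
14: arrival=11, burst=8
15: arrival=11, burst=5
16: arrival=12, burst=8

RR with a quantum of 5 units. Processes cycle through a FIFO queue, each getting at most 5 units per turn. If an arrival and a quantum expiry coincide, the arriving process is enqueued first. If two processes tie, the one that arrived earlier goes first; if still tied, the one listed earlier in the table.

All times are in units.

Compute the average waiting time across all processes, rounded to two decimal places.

26.43

Gantt: | idle 0-1 | 10 1-6 | 11 6-11 | 12 11-12 | 10 12-17 | 13 17-22 | 14 22-27 | 15 27-32 | 11 32-37 | 16 37-42 | 10 42-43 | 13 43-47 | 14 47-50 | 11 50-52 | 16 52-55 |
Completion: 10=43  11=52  12=12  13=47  14=50  15=32  16=55
Waiting times: 10=31, 11=38, 12=6, 13=28, 14=31, 15=16, 16=35
Average waiting = (31+38+6+28+31+16+35) / 7 = 185/7 = 26.43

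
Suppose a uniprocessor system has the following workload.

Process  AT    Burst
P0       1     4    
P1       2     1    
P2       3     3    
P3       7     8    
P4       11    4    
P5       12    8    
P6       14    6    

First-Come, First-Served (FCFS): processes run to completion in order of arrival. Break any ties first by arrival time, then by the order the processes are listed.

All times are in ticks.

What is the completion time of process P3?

Timeline: | idle 0-1 | P0 1-5 | P1 5-6 | P2 6-9 | P3 9-17 | P4 17-21 | P5 21-29 | P6 29-35 |
Completion: P0=5  P1=6  P2=9  P3=17  P4=21  P5=29  P6=35
Turnaround (C−A): P0=4  P1=4  P2=6  P3=10  P4=10  P5=17  P6=21

17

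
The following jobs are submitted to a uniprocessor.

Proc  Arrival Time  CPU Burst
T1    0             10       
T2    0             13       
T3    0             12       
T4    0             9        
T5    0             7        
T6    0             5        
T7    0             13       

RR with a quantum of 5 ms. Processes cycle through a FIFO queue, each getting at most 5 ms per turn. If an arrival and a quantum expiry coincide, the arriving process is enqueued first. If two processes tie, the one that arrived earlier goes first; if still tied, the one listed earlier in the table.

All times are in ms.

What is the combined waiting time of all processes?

Gantt: | T1 0-5 | T2 5-10 | T3 10-15 | T4 15-20 | T5 20-25 | T6 25-30 | T7 30-35 | T1 35-40 | T2 40-45 | T3 45-50 | T4 50-54 | T5 54-56 | T7 56-61 | T2 61-64 | T3 64-66 | T7 66-69 |
Completion: T1=40  T2=64  T3=66  T4=54  T5=56  T6=30  T7=69
Waiting = turnaround − burst: T1=30, T2=51, T3=54, T4=45, T5=49, T6=25, T7=56
Total waiting = 30 + 51 + 54 + 45 + 49 + 25 + 56 = 310

310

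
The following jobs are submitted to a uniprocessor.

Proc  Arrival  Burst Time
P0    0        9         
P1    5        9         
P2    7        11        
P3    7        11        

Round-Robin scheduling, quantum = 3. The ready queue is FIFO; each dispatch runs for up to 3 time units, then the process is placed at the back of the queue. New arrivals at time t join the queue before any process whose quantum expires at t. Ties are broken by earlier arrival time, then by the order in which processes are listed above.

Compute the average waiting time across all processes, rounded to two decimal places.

15.25

Gantt: | P0 0-6 | P1 6-9 | P0 9-12 | P2 12-15 | P3 15-18 | P1 18-21 | P2 21-24 | P3 24-27 | P1 27-30 | P2 30-33 | P3 33-36 | P2 36-38 | P3 38-40 |
Completion: P0=12  P1=30  P2=38  P3=40
Turnaround (C−A): P0=12  P1=25  P2=31  P3=33
Waiting times: P0=3, P1=16, P2=20, P3=22
Average waiting = (3+16+20+22) / 4 = 61/4 = 15.25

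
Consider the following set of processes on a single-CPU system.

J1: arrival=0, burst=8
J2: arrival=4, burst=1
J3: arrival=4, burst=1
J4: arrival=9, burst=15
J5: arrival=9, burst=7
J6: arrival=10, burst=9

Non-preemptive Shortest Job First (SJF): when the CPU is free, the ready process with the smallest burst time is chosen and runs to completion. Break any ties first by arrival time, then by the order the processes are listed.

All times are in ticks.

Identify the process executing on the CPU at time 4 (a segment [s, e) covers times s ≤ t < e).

J1

Schedule: | J1 0-8 | J2 8-9 | J3 9-10 | J5 10-17 | J6 17-26 | J4 26-41 |
Completion: J1=8  J2=9  J3=10  J4=41  J5=17  J6=26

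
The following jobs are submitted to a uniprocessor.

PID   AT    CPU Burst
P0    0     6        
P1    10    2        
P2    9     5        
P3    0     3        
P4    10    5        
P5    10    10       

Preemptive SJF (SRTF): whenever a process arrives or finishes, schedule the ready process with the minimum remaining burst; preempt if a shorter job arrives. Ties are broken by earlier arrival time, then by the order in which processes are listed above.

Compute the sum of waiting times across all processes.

Gantt: | P3 0-3 | P0 3-9 | P2 9-10 | P1 10-12 | P2 12-16 | P4 16-21 | P5 21-31 |
Completion: P0=9  P1=12  P2=16  P3=3  P4=21  P5=31
Turnaround (C−A): P0=9  P1=2  P2=7  P3=3  P4=11  P5=21
Waiting = turnaround − burst: P0=3, P1=0, P2=2, P3=0, P4=6, P5=11
Total waiting = 3 + 0 + 2 + 0 + 6 + 11 = 22

22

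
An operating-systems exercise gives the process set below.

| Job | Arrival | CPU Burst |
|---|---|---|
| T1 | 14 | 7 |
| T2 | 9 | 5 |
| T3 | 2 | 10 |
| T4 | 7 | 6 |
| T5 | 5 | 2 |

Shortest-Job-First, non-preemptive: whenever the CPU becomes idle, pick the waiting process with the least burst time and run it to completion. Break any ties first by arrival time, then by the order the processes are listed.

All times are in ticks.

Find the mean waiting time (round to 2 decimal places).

Gantt: | idle 0-2 | T3 2-12 | T5 12-14 | T2 14-19 | T4 19-25 | T1 25-32 |
Completion: T1=32  T2=19  T3=12  T4=25  T5=14
Waiting times: T1=11, T2=5, T3=0, T4=12, T5=7
Average waiting = (11+5+0+12+7) / 5 = 35/5 = 7.00

7.00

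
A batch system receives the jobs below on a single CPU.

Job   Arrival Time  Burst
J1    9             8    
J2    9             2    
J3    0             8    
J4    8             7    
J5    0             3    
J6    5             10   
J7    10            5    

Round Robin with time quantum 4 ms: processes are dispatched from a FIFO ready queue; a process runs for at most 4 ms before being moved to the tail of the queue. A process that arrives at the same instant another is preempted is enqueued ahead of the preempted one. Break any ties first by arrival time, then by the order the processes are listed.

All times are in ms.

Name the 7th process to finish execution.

Gantt: | J3 0-4 | J5 4-7 | J3 7-11 | J6 11-15 | J4 15-19 | J1 19-23 | J2 23-25 | J7 25-29 | J6 29-33 | J4 33-36 | J1 36-40 | J7 40-41 | J6 41-43 |
Completion: J1=40  J2=25  J3=11  J4=36  J5=7  J6=43  J7=41
Finish order: J5 → J3 → J2 → J4 → J1 → J7 → J6

J6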